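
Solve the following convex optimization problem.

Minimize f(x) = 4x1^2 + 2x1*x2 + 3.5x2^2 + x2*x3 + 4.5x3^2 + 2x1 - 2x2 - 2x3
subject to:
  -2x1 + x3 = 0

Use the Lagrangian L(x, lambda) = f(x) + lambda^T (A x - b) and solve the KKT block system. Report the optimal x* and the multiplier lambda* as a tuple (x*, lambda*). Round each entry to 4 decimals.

Form the Lagrangian:
  L(x, lambda) = (1/2) x^T Q x + c^T x + lambda^T (A x - b)
Stationarity (grad_x L = 0): Q x + c + A^T lambda = 0.
Primal feasibility: A x = b.

This gives the KKT block system:
  [ Q   A^T ] [ x     ]   [-c ]
  [ A    0  ] [ lambda ] = [ b ]

Solving the linear system:
  x*      = (0.0205, 0.274, 0.0411)
  lambda* = (1.3562)
  f(x*)   = -0.2945

x* = (0.0205, 0.274, 0.0411), lambda* = (1.3562)


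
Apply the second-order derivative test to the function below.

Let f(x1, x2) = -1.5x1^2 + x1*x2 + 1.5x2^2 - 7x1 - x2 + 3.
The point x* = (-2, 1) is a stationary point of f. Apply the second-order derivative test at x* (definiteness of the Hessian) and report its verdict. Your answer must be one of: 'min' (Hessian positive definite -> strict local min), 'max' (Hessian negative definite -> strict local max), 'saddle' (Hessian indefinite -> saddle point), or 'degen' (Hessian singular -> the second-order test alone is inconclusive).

Compute the Hessian H = grad^2 f:
  H = [[-3, 1], [1, 3]]
Verify stationarity: grad f(x*) = H x* + g = (0, 0).
Eigenvalues of H: -3.1623, 3.1623.
Eigenvalues have mixed signs, so H is indefinite -> x* is a saddle point.

saddle


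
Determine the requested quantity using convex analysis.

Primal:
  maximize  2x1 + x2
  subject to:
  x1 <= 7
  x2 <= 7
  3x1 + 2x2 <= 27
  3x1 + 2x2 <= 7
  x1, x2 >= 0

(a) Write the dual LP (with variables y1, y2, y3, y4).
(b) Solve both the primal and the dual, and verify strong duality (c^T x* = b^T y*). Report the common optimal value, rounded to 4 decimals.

The standard primal-dual pair for 'max c^T x s.t. A x <= b, x >= 0' is:
  Dual:  min b^T y  s.t.  A^T y >= c,  y >= 0.

So the dual LP is:
  minimize  7y1 + 7y2 + 27y3 + 7y4
  subject to:
    y1 + 3y3 + 3y4 >= 2
    y2 + 2y3 + 2y4 >= 1
    y1, y2, y3, y4 >= 0

Solving the primal: x* = (2.3333, 0).
  primal value c^T x* = 4.6667.
Solving the dual: y* = (0, 0, 0, 0.6667).
  dual value b^T y* = 4.6667.
Strong duality: c^T x* = b^T y*. Confirmed.

4.6667


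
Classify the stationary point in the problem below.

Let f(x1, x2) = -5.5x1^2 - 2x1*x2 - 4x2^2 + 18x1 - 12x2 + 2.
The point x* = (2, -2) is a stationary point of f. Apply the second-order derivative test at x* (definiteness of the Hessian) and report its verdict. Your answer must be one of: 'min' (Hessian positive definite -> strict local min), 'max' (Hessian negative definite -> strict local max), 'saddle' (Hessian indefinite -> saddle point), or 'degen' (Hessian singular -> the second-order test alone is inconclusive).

Compute the Hessian H = grad^2 f:
  H = [[-11, -2], [-2, -8]]
Verify stationarity: grad f(x*) = H x* + g = (0, 0).
Eigenvalues of H: -12, -7.
Both eigenvalues < 0, so H is negative definite -> x* is a strict local max.

max


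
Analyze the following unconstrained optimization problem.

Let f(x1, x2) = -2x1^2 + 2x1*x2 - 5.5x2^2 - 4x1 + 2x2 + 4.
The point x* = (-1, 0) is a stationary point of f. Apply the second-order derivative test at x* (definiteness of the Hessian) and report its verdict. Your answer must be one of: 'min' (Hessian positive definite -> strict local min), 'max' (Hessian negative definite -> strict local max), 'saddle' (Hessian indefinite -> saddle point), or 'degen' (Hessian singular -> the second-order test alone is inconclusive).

Compute the Hessian H = grad^2 f:
  H = [[-4, 2], [2, -11]]
Verify stationarity: grad f(x*) = H x* + g = (0, 0).
Eigenvalues of H: -11.5311, -3.4689.
Both eigenvalues < 0, so H is negative definite -> x* is a strict local max.

max


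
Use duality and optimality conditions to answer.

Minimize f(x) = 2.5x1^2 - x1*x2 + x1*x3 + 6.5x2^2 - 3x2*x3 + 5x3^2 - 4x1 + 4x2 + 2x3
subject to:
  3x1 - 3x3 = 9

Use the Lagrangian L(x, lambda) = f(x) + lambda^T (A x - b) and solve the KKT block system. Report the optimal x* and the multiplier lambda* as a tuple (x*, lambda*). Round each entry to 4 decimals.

Form the Lagrangian:
  L(x, lambda) = (1/2) x^T Q x + c^T x + lambda^T (A x - b)
Stationarity (grad_x L = 0): Q x + c + A^T lambda = 0.
Primal feasibility: A x = b.

This gives the KKT block system:
  [ Q   A^T ] [ x     ]   [-c ]
  [ A    0  ] [ lambda ] = [ b ]

Solving the linear system:
  x*      = (1.9659, -0.3951, -1.0341)
  lambda* = (-1.7301)
  f(x*)   = 2.0293

x* = (1.9659, -0.3951, -1.0341), lambda* = (-1.7301)


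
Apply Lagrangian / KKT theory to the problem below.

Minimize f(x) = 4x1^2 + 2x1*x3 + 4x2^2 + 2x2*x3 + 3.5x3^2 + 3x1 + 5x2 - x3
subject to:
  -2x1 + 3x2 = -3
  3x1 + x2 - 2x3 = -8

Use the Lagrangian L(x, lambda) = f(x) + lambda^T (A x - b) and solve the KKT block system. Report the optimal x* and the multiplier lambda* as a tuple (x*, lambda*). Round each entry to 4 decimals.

Form the Lagrangian:
  L(x, lambda) = (1/2) x^T Q x + c^T x + lambda^T (A x - b)
Stationarity (grad_x L = 0): Q x + c + A^T lambda = 0.
Primal feasibility: A x = b.

This gives the KKT block system:
  [ Q   A^T ] [ x     ]   [-c ]
  [ A    0  ] [ lambda ] = [ b ]

Solving the linear system:
  x*      = (-1.101, -1.734, 1.4815)
  lambda* = (1.3529, 1.8503)
  f(x*)   = 2.7032

x* = (-1.101, -1.734, 1.4815), lambda* = (1.3529, 1.8503)


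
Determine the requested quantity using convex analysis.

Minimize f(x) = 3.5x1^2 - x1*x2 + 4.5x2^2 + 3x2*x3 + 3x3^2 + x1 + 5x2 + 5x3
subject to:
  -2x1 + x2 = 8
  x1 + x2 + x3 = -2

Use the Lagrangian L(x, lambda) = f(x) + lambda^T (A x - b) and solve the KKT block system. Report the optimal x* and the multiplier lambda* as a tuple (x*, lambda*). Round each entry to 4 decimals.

Form the Lagrangian:
  L(x, lambda) = (1/2) x^T Q x + c^T x + lambda^T (A x - b)
Stationarity (grad_x L = 0): Q x + c + A^T lambda = 0.
Primal feasibility: A x = b.

This gives the KKT block system:
  [ Q   A^T ] [ x     ]   [-c ]
  [ A    0  ] [ lambda ] = [ b ]

Solving the linear system:
  x*      = (-3.1579, 1.6842, -0.5263)
  lambda* = (-14.8421, -6.8947)
  f(x*)   = 53.7895

x* = (-3.1579, 1.6842, -0.5263), lambda* = (-14.8421, -6.8947)


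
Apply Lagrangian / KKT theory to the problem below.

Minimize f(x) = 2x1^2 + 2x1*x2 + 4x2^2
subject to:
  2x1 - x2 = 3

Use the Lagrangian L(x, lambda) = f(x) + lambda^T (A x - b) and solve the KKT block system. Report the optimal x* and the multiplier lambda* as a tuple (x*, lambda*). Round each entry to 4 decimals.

Form the Lagrangian:
  L(x, lambda) = (1/2) x^T Q x + c^T x + lambda^T (A x - b)
Stationarity (grad_x L = 0): Q x + c + A^T lambda = 0.
Primal feasibility: A x = b.

This gives the KKT block system:
  [ Q   A^T ] [ x     ]   [-c ]
  [ A    0  ] [ lambda ] = [ b ]

Solving the linear system:
  x*      = (1.2273, -0.5455)
  lambda* = (-1.9091)
  f(x*)   = 2.8636

x* = (1.2273, -0.5455), lambda* = (-1.9091)


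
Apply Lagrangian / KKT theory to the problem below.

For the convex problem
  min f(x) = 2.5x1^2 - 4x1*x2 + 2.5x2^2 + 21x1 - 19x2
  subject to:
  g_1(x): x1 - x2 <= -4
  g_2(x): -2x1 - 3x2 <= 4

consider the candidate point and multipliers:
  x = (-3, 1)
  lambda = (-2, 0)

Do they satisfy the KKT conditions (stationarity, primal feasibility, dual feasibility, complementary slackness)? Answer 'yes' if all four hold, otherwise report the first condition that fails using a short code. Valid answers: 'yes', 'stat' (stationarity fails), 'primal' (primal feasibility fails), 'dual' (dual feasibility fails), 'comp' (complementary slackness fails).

Gradient of f: grad f(x) = Q x + c = (2, -2)
Constraint values g_i(x) = a_i^T x - b_i:
  g_1((-3, 1)) = 0
  g_2((-3, 1)) = -1
Stationarity residual: grad f(x) + sum_i lambda_i a_i = (0, 0)
  -> stationarity OK
Primal feasibility (all g_i <= 0): OK
Dual feasibility (all lambda_i >= 0): FAILS
Complementary slackness (lambda_i * g_i(x) = 0 for all i): OK

Verdict: the first failing condition is dual_feasibility -> dual.

dual


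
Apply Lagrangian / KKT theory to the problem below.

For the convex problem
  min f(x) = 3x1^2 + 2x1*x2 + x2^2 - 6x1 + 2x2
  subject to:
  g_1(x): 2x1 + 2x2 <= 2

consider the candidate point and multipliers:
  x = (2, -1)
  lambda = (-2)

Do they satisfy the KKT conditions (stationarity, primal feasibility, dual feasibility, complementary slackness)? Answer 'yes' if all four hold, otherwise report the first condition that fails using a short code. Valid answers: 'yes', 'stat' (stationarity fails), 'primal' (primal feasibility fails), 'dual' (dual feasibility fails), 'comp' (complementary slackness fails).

Gradient of f: grad f(x) = Q x + c = (4, 4)
Constraint values g_i(x) = a_i^T x - b_i:
  g_1((2, -1)) = 0
Stationarity residual: grad f(x) + sum_i lambda_i a_i = (0, 0)
  -> stationarity OK
Primal feasibility (all g_i <= 0): OK
Dual feasibility (all lambda_i >= 0): FAILS
Complementary slackness (lambda_i * g_i(x) = 0 for all i): OK

Verdict: the first failing condition is dual_feasibility -> dual.

dual


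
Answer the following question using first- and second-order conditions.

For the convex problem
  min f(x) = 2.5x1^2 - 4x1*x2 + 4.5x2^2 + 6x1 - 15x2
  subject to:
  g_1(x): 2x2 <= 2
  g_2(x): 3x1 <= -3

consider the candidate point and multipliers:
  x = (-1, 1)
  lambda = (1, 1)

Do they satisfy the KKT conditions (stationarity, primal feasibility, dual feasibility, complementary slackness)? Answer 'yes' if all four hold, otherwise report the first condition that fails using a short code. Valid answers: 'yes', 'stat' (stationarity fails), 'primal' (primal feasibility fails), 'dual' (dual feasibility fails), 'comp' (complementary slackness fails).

Gradient of f: grad f(x) = Q x + c = (-3, -2)
Constraint values g_i(x) = a_i^T x - b_i:
  g_1((-1, 1)) = 0
  g_2((-1, 1)) = 0
Stationarity residual: grad f(x) + sum_i lambda_i a_i = (0, 0)
  -> stationarity OK
Primal feasibility (all g_i <= 0): OK
Dual feasibility (all lambda_i >= 0): OK
Complementary slackness (lambda_i * g_i(x) = 0 for all i): OK

Verdict: yes, KKT holds.

yes


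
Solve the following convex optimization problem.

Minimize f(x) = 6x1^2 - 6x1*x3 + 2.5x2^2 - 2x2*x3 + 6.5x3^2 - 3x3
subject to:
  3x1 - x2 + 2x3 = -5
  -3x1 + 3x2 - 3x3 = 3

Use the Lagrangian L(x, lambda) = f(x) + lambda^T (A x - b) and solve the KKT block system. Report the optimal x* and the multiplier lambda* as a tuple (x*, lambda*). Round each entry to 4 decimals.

Form the Lagrangian:
  L(x, lambda) = (1/2) x^T Q x + c^T x + lambda^T (A x - b)
Stationarity (grad_x L = 0): Q x + c + A^T lambda = 0.
Primal feasibility: A x = b.

This gives the KKT block system:
  [ Q   A^T ] [ x     ]   [-c ]
  [ A    0  ] [ lambda ] = [ b ]

Solving the linear system:
  x*      = (-1.5176, -1.4824, -0.9647)
  lambda* = (8.9529, 4.8118)
  f(x*)   = 16.6118

x* = (-1.5176, -1.4824, -0.9647), lambda* = (8.9529, 4.8118)


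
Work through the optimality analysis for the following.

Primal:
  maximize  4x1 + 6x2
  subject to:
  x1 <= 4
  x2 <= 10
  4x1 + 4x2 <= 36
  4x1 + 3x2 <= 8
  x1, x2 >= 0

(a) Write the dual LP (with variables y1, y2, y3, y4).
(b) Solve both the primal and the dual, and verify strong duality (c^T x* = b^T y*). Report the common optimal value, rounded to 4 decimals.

The standard primal-dual pair for 'max c^T x s.t. A x <= b, x >= 0' is:
  Dual:  min b^T y  s.t.  A^T y >= c,  y >= 0.

So the dual LP is:
  minimize  4y1 + 10y2 + 36y3 + 8y4
  subject to:
    y1 + 4y3 + 4y4 >= 4
    y2 + 4y3 + 3y4 >= 6
    y1, y2, y3, y4 >= 0

Solving the primal: x* = (0, 2.6667).
  primal value c^T x* = 16.
Solving the dual: y* = (0, 0, 0, 2).
  dual value b^T y* = 16.
Strong duality: c^T x* = b^T y*. Confirmed.

16


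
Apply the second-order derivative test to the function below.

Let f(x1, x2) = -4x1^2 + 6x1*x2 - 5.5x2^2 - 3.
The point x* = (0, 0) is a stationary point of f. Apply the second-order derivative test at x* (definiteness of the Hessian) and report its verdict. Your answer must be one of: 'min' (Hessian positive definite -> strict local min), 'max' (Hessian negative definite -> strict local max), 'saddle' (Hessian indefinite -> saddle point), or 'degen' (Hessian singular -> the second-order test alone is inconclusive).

Compute the Hessian H = grad^2 f:
  H = [[-8, 6], [6, -11]]
Verify stationarity: grad f(x*) = H x* + g = (0, 0).
Eigenvalues of H: -15.6847, -3.3153.
Both eigenvalues < 0, so H is negative definite -> x* is a strict local max.

max


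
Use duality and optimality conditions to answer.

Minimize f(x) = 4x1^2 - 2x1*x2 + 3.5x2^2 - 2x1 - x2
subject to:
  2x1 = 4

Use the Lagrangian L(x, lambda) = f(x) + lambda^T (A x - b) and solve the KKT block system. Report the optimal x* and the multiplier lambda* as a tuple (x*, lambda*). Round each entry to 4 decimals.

Form the Lagrangian:
  L(x, lambda) = (1/2) x^T Q x + c^T x + lambda^T (A x - b)
Stationarity (grad_x L = 0): Q x + c + A^T lambda = 0.
Primal feasibility: A x = b.

This gives the KKT block system:
  [ Q   A^T ] [ x     ]   [-c ]
  [ A    0  ] [ lambda ] = [ b ]

Solving the linear system:
  x*      = (2, 0.7143)
  lambda* = (-6.2857)
  f(x*)   = 10.2143

x* = (2, 0.7143), lambda* = (-6.2857)


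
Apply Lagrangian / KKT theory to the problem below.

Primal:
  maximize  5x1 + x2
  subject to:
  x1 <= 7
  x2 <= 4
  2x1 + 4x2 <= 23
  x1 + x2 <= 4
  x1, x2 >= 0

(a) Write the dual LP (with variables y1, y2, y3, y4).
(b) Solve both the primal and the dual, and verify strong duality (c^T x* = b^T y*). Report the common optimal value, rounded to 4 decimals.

The standard primal-dual pair for 'max c^T x s.t. A x <= b, x >= 0' is:
  Dual:  min b^T y  s.t.  A^T y >= c,  y >= 0.

So the dual LP is:
  minimize  7y1 + 4y2 + 23y3 + 4y4
  subject to:
    y1 + 2y3 + y4 >= 5
    y2 + 4y3 + y4 >= 1
    y1, y2, y3, y4 >= 0

Solving the primal: x* = (4, 0).
  primal value c^T x* = 20.
Solving the dual: y* = (0, 0, 0, 5).
  dual value b^T y* = 20.
Strong duality: c^T x* = b^T y*. Confirmed.

20


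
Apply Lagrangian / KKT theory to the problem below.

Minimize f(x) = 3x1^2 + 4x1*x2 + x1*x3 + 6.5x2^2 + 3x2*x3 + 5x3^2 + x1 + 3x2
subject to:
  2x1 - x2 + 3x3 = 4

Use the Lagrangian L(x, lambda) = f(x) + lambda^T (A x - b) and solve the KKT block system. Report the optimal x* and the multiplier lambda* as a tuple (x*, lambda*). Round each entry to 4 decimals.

Form the Lagrangian:
  L(x, lambda) = (1/2) x^T Q x + c^T x + lambda^T (A x - b)
Stationarity (grad_x L = 0): Q x + c + A^T lambda = 0.
Primal feasibility: A x = b.

This gives the KKT block system:
  [ Q   A^T ] [ x     ]   [-c ]
  [ A    0  ] [ lambda ] = [ b ]

Solving the linear system:
  x*      = (0.7282, -0.7154, 0.6094)
  lambda* = (-1.5587)
  f(x*)   = 2.4084

x* = (0.7282, -0.7154, 0.6094), lambda* = (-1.5587)


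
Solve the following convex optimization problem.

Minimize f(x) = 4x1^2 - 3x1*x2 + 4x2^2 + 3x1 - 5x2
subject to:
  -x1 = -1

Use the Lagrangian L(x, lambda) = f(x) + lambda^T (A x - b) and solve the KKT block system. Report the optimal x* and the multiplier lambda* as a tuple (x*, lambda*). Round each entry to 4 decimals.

Form the Lagrangian:
  L(x, lambda) = (1/2) x^T Q x + c^T x + lambda^T (A x - b)
Stationarity (grad_x L = 0): Q x + c + A^T lambda = 0.
Primal feasibility: A x = b.

This gives the KKT block system:
  [ Q   A^T ] [ x     ]   [-c ]
  [ A    0  ] [ lambda ] = [ b ]

Solving the linear system:
  x*      = (1, 1)
  lambda* = (8)
  f(x*)   = 3

x* = (1, 1), lambda* = (8)


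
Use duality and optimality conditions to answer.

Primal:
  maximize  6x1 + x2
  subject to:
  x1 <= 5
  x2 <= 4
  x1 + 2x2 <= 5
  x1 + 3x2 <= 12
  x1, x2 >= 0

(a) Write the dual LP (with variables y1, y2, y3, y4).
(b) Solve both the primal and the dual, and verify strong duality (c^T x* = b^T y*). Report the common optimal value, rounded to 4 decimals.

The standard primal-dual pair for 'max c^T x s.t. A x <= b, x >= 0' is:
  Dual:  min b^T y  s.t.  A^T y >= c,  y >= 0.

So the dual LP is:
  minimize  5y1 + 4y2 + 5y3 + 12y4
  subject to:
    y1 + y3 + y4 >= 6
    y2 + 2y3 + 3y4 >= 1
    y1, y2, y3, y4 >= 0

Solving the primal: x* = (5, 0).
  primal value c^T x* = 30.
Solving the dual: y* = (5.5, 0, 0.5, 0).
  dual value b^T y* = 30.
Strong duality: c^T x* = b^T y*. Confirmed.

30


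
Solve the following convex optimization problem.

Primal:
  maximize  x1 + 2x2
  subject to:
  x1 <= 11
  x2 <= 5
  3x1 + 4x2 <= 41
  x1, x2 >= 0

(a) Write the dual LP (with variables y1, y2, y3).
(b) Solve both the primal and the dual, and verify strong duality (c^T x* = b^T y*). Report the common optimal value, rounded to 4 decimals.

The standard primal-dual pair for 'max c^T x s.t. A x <= b, x >= 0' is:
  Dual:  min b^T y  s.t.  A^T y >= c,  y >= 0.

So the dual LP is:
  minimize  11y1 + 5y2 + 41y3
  subject to:
    y1 + 3y3 >= 1
    y2 + 4y3 >= 2
    y1, y2, y3 >= 0

Solving the primal: x* = (7, 5).
  primal value c^T x* = 17.
Solving the dual: y* = (0, 0.6667, 0.3333).
  dual value b^T y* = 17.
Strong duality: c^T x* = b^T y*. Confirmed.

17


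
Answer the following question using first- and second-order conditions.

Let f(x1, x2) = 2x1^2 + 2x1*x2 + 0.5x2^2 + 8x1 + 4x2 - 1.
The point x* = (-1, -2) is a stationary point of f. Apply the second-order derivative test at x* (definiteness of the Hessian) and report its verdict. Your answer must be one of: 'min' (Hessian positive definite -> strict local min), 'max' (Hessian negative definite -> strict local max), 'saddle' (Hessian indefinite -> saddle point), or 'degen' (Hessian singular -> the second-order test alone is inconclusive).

Compute the Hessian H = grad^2 f:
  H = [[4, 2], [2, 1]]
Verify stationarity: grad f(x*) = H x* + g = (0, 0).
Eigenvalues of H: 0, 5.
H has a zero eigenvalue (singular; positive semidefinite but not definite), so H is neither positive definite, negative definite, nor indefinite. The second-order test alone is inconclusive -> degen.
(Indeed, f is constant along the null direction of H through x*, so x* is not a strict local extremum.)

degen


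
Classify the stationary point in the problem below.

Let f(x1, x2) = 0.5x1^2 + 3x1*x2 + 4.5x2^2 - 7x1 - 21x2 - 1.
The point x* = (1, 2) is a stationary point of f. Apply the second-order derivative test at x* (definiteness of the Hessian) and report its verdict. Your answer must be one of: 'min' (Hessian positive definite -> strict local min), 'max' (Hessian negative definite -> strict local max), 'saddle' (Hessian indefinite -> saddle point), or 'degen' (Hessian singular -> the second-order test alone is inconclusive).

Compute the Hessian H = grad^2 f:
  H = [[1, 3], [3, 9]]
Verify stationarity: grad f(x*) = H x* + g = (0, 0).
Eigenvalues of H: 0, 10.
H has a zero eigenvalue (singular; positive semidefinite but not definite), so H is neither positive definite, negative definite, nor indefinite. The second-order test alone is inconclusive -> degen.
(Indeed, f is constant along the null direction of H through x*, so x* is not a strict local extremum.)

degen


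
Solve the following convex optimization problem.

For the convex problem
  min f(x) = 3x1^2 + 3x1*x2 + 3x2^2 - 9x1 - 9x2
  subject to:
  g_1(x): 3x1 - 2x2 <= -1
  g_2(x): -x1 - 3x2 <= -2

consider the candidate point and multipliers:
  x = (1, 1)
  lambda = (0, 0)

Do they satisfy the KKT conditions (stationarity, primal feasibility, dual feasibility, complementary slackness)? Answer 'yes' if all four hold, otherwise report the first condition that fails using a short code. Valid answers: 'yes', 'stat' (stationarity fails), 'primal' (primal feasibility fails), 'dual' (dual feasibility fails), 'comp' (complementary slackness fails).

Gradient of f: grad f(x) = Q x + c = (0, 0)
Constraint values g_i(x) = a_i^T x - b_i:
  g_1((1, 1)) = 2
  g_2((1, 1)) = -2
Stationarity residual: grad f(x) + sum_i lambda_i a_i = (0, 0)
  -> stationarity OK
Primal feasibility (all g_i <= 0): FAILS
Dual feasibility (all lambda_i >= 0): OK
Complementary slackness (lambda_i * g_i(x) = 0 for all i): OK

Verdict: the first failing condition is primal_feasibility -> primal.

primal


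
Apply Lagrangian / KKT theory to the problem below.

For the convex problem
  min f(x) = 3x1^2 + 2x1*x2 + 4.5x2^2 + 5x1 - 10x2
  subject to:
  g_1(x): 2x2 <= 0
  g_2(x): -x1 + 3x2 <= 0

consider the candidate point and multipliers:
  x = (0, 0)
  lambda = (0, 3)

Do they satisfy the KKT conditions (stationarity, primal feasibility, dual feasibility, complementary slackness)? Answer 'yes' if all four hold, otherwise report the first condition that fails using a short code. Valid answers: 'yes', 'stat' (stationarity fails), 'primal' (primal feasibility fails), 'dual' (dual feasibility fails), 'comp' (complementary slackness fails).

Gradient of f: grad f(x) = Q x + c = (5, -10)
Constraint values g_i(x) = a_i^T x - b_i:
  g_1((0, 0)) = 0
  g_2((0, 0)) = 0
Stationarity residual: grad f(x) + sum_i lambda_i a_i = (2, -1)
  -> stationarity FAILS
Primal feasibility (all g_i <= 0): OK
Dual feasibility (all lambda_i >= 0): OK
Complementary slackness (lambda_i * g_i(x) = 0 for all i): OK

Verdict: the first failing condition is stationarity -> stat.

stat


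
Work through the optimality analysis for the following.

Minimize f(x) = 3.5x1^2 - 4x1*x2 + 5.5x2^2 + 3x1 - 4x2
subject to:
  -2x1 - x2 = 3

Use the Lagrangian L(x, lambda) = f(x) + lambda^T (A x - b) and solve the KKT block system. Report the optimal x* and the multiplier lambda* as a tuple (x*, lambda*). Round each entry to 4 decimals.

Form the Lagrangian:
  L(x, lambda) = (1/2) x^T Q x + c^T x + lambda^T (A x - b)
Stationarity (grad_x L = 0): Q x + c + A^T lambda = 0.
Primal feasibility: A x = b.

This gives the KKT block system:
  [ Q   A^T ] [ x     ]   [-c ]
  [ A    0  ] [ lambda ] = [ b ]

Solving the linear system:
  x*      = (-1.3284, -0.3433)
  lambda* = (-2.4627)
  f(x*)   = 2.3881

x* = (-1.3284, -0.3433), lambda* = (-2.4627)


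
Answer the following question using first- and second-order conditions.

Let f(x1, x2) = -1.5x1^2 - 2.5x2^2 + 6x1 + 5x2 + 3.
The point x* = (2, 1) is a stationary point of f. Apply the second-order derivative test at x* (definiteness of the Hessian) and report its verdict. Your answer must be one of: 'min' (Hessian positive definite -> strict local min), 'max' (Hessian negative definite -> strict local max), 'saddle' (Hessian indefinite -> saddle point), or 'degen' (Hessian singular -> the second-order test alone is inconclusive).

Compute the Hessian H = grad^2 f:
  H = [[-3, 0], [0, -5]]
Verify stationarity: grad f(x*) = H x* + g = (0, 0).
Eigenvalues of H: -5, -3.
Both eigenvalues < 0, so H is negative definite -> x* is a strict local max.

max


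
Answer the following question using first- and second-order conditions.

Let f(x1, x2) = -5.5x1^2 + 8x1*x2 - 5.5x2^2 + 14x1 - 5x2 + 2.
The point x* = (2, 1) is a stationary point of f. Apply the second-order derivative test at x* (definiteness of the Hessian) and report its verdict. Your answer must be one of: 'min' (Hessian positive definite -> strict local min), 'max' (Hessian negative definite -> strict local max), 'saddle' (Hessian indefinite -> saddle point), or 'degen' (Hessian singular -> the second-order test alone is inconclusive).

Compute the Hessian H = grad^2 f:
  H = [[-11, 8], [8, -11]]
Verify stationarity: grad f(x*) = H x* + g = (0, 0).
Eigenvalues of H: -19, -3.
Both eigenvalues < 0, so H is negative definite -> x* is a strict local max.

max


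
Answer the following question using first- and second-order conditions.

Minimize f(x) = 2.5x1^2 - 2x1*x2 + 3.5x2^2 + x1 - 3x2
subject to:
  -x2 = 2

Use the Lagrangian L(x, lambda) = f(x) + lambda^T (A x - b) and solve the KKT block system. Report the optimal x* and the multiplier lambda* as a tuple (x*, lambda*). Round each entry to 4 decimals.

Form the Lagrangian:
  L(x, lambda) = (1/2) x^T Q x + c^T x + lambda^T (A x - b)
Stationarity (grad_x L = 0): Q x + c + A^T lambda = 0.
Primal feasibility: A x = b.

This gives the KKT block system:
  [ Q   A^T ] [ x     ]   [-c ]
  [ A    0  ] [ lambda ] = [ b ]

Solving the linear system:
  x*      = (-1, -2)
  lambda* = (-15)
  f(x*)   = 17.5

x* = (-1, -2), lambda* = (-15)


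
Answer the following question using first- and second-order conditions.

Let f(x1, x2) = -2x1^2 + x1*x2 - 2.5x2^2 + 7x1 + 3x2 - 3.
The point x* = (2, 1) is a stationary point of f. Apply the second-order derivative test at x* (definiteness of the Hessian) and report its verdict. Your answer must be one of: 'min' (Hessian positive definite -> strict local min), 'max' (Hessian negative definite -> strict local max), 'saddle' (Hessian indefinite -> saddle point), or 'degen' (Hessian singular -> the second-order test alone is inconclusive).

Compute the Hessian H = grad^2 f:
  H = [[-4, 1], [1, -5]]
Verify stationarity: grad f(x*) = H x* + g = (0, 0).
Eigenvalues of H: -5.618, -3.382.
Both eigenvalues < 0, so H is negative definite -> x* is a strict local max.

max


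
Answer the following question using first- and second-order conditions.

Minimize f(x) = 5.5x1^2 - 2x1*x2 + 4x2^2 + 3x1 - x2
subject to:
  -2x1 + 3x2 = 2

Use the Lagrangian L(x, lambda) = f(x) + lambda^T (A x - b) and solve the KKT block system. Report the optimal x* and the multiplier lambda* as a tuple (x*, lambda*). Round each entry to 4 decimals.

Form the Lagrangian:
  L(x, lambda) = (1/2) x^T Q x + c^T x + lambda^T (A x - b)
Stationarity (grad_x L = 0): Q x + c + A^T lambda = 0.
Primal feasibility: A x = b.

This gives the KKT block system:
  [ Q   A^T ] [ x     ]   [-c ]
  [ A    0  ] [ lambda ] = [ b ]

Solving the linear system:
  x*      = (-0.3832, 0.4112)
  lambda* = (-1.0187)
  f(x*)   = 0.2383

x* = (-0.3832, 0.4112), lambda* = (-1.0187)


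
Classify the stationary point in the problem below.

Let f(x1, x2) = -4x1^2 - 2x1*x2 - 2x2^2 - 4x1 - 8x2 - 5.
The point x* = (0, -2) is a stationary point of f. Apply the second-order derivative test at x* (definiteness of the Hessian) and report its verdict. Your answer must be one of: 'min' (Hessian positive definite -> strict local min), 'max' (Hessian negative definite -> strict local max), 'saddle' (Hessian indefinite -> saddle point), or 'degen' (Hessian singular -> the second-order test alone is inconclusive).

Compute the Hessian H = grad^2 f:
  H = [[-8, -2], [-2, -4]]
Verify stationarity: grad f(x*) = H x* + g = (0, 0).
Eigenvalues of H: -8.8284, -3.1716.
Both eigenvalues < 0, so H is negative definite -> x* is a strict local max.

max


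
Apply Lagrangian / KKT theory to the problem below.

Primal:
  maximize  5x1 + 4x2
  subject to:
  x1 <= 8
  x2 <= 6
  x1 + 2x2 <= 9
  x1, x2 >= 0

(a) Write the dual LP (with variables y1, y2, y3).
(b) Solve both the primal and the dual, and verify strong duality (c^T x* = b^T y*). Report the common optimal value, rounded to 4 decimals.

The standard primal-dual pair for 'max c^T x s.t. A x <= b, x >= 0' is:
  Dual:  min b^T y  s.t.  A^T y >= c,  y >= 0.

So the dual LP is:
  minimize  8y1 + 6y2 + 9y3
  subject to:
    y1 + y3 >= 5
    y2 + 2y3 >= 4
    y1, y2, y3 >= 0

Solving the primal: x* = (8, 0.5).
  primal value c^T x* = 42.
Solving the dual: y* = (3, 0, 2).
  dual value b^T y* = 42.
Strong duality: c^T x* = b^T y*. Confirmed.

42


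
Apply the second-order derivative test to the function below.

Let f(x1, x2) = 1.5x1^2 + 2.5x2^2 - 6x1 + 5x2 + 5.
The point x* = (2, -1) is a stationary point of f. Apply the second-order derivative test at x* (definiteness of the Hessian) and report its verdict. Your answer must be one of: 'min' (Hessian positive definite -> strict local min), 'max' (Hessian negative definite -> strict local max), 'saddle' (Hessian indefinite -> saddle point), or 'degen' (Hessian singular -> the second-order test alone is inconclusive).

Compute the Hessian H = grad^2 f:
  H = [[3, 0], [0, 5]]
Verify stationarity: grad f(x*) = H x* + g = (0, 0).
Eigenvalues of H: 3, 5.
Both eigenvalues > 0, so H is positive definite -> x* is a strict local min.

min


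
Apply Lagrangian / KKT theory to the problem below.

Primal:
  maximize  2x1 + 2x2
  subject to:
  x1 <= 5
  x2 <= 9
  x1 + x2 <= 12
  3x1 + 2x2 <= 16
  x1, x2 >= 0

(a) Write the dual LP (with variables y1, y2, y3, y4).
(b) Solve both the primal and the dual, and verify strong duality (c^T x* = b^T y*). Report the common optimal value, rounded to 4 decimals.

The standard primal-dual pair for 'max c^T x s.t. A x <= b, x >= 0' is:
  Dual:  min b^T y  s.t.  A^T y >= c,  y >= 0.

So the dual LP is:
  minimize  5y1 + 9y2 + 12y3 + 16y4
  subject to:
    y1 + y3 + 3y4 >= 2
    y2 + y3 + 2y4 >= 2
    y1, y2, y3, y4 >= 0

Solving the primal: x* = (0, 8).
  primal value c^T x* = 16.
Solving the dual: y* = (0, 0, 0, 1).
  dual value b^T y* = 16.
Strong duality: c^T x* = b^T y*. Confirmed.

16


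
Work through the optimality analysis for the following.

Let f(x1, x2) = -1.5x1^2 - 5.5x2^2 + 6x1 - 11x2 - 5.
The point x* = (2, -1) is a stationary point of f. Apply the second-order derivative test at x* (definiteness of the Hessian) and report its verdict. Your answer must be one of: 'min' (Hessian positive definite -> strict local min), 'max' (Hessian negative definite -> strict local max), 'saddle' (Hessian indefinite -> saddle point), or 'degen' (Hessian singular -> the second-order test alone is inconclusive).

Compute the Hessian H = grad^2 f:
  H = [[-3, 0], [0, -11]]
Verify stationarity: grad f(x*) = H x* + g = (0, 0).
Eigenvalues of H: -11, -3.
Both eigenvalues < 0, so H is negative definite -> x* is a strict local max.

max


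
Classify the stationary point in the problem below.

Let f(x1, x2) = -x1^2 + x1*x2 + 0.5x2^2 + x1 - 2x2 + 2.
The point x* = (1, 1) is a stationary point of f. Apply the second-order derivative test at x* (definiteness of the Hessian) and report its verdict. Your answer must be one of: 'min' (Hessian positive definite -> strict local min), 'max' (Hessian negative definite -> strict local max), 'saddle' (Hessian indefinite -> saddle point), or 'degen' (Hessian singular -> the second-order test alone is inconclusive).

Compute the Hessian H = grad^2 f:
  H = [[-2, 1], [1, 1]]
Verify stationarity: grad f(x*) = H x* + g = (0, 0).
Eigenvalues of H: -2.3028, 1.3028.
Eigenvalues have mixed signs, so H is indefinite -> x* is a saddle point.

saddle


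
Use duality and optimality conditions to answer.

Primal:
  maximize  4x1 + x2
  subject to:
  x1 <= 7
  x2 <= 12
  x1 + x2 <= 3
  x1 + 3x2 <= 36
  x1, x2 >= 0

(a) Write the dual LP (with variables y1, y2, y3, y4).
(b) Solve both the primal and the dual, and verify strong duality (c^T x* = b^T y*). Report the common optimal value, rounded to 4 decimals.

The standard primal-dual pair for 'max c^T x s.t. A x <= b, x >= 0' is:
  Dual:  min b^T y  s.t.  A^T y >= c,  y >= 0.

So the dual LP is:
  minimize  7y1 + 12y2 + 3y3 + 36y4
  subject to:
    y1 + y3 + y4 >= 4
    y2 + y3 + 3y4 >= 1
    y1, y2, y3, y4 >= 0

Solving the primal: x* = (3, 0).
  primal value c^T x* = 12.
Solving the dual: y* = (0, 0, 4, 0).
  dual value b^T y* = 12.
Strong duality: c^T x* = b^T y*. Confirmed.

12


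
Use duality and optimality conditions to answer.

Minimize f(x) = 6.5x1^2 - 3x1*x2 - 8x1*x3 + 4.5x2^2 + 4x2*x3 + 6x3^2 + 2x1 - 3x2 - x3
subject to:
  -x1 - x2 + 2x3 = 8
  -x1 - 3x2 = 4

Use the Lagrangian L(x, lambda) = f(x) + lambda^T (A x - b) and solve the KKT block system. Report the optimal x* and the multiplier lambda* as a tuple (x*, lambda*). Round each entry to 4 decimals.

Form the Lagrangian:
  L(x, lambda) = (1/2) x^T Q x + c^T x + lambda^T (A x - b)
Stationarity (grad_x L = 0): Q x + c + A^T lambda = 0.
Primal feasibility: A x = b.

This gives the KKT block system:
  [ Q   A^T ] [ x     ]   [-c ]
  [ A    0  ] [ lambda ] = [ b ]

Solving the linear system:
  x*      = (0.8, -1.6, 3.6)
  lambda* = (-14.7, 3.1)
  f(x*)   = 54

x* = (0.8, -1.6, 3.6), lambda* = (-14.7, 3.1)


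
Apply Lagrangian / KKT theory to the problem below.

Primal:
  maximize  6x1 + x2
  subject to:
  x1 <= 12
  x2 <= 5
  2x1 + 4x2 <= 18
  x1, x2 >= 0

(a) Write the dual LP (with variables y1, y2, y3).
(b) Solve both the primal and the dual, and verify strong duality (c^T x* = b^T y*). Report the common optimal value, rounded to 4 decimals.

The standard primal-dual pair for 'max c^T x s.t. A x <= b, x >= 0' is:
  Dual:  min b^T y  s.t.  A^T y >= c,  y >= 0.

So the dual LP is:
  minimize  12y1 + 5y2 + 18y3
  subject to:
    y1 + 2y3 >= 6
    y2 + 4y3 >= 1
    y1, y2, y3 >= 0

Solving the primal: x* = (9, 0).
  primal value c^T x* = 54.
Solving the dual: y* = (0, 0, 3).
  dual value b^T y* = 54.
Strong duality: c^T x* = b^T y*. Confirmed.

54


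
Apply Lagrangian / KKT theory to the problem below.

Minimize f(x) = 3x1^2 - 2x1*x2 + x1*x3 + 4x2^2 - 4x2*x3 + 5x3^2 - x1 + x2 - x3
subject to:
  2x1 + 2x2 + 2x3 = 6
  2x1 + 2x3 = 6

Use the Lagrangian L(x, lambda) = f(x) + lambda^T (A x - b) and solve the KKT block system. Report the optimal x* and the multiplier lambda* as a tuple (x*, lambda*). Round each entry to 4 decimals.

Form the Lagrangian:
  L(x, lambda) = (1/2) x^T Q x + c^T x + lambda^T (A x - b)
Stationarity (grad_x L = 0): Q x + c + A^T lambda = 0.
Primal feasibility: A x = b.

This gives the KKT block system:
  [ Q   A^T ] [ x     ]   [-c ]
  [ A    0  ] [ lambda ] = [ b ]

Solving the linear system:
  x*      = (1.9286, 0, 1.0714)
  lambda* = (3.5714, -9.3929)
  f(x*)   = 15.9643

x* = (1.9286, 0, 1.0714), lambda* = (3.5714, -9.3929)


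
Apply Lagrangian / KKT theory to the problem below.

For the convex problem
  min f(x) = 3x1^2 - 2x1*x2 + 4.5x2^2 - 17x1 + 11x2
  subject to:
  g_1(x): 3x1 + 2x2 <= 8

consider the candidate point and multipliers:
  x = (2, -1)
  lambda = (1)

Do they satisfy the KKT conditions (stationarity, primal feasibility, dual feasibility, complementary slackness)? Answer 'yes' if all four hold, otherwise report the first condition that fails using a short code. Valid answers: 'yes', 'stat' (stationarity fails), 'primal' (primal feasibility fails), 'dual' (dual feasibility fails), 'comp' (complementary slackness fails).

Gradient of f: grad f(x) = Q x + c = (-3, -2)
Constraint values g_i(x) = a_i^T x - b_i:
  g_1((2, -1)) = -4
Stationarity residual: grad f(x) + sum_i lambda_i a_i = (0, 0)
  -> stationarity OK
Primal feasibility (all g_i <= 0): OK
Dual feasibility (all lambda_i >= 0): OK
Complementary slackness (lambda_i * g_i(x) = 0 for all i): FAILS

Verdict: the first failing condition is complementary_slackness -> comp.

comp


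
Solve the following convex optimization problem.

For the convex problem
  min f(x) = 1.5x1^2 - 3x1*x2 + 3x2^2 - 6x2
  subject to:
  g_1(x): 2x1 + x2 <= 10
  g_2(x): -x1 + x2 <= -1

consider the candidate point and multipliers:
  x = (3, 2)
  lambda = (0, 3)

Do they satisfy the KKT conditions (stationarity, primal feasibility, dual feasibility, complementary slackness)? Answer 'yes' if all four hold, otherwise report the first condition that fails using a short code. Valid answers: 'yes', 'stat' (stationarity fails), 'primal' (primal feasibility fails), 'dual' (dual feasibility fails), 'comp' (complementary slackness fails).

Gradient of f: grad f(x) = Q x + c = (3, -3)
Constraint values g_i(x) = a_i^T x - b_i:
  g_1((3, 2)) = -2
  g_2((3, 2)) = 0
Stationarity residual: grad f(x) + sum_i lambda_i a_i = (0, 0)
  -> stationarity OK
Primal feasibility (all g_i <= 0): OK
Dual feasibility (all lambda_i >= 0): OK
Complementary slackness (lambda_i * g_i(x) = 0 for all i): OK

Verdict: yes, KKT holds.

yes


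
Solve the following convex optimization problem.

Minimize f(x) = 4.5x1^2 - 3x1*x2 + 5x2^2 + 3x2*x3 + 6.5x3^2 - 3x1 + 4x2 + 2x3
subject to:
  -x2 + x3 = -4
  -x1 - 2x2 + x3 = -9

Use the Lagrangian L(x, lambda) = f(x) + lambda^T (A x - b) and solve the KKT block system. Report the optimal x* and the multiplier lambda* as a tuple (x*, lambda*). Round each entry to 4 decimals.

Form the Lagrangian:
  L(x, lambda) = (1/2) x^T Q x + c^T x + lambda^T (A x - b)
Stationarity (grad_x L = 0): Q x + c + A^T lambda = 0.
Primal feasibility: A x = b.

This gives the KKT block system:
  [ Q   A^T ] [ x     ]   [-c ]
  [ A    0  ] [ lambda ] = [ b ]

Solving the linear system:
  x*      = (2.3864, 2.6136, -1.3864)
  lambda* = (-2.4545, 10.6364)
  f(x*)   = 43.2159

x* = (2.3864, 2.6136, -1.3864), lambda* = (-2.4545, 10.6364)


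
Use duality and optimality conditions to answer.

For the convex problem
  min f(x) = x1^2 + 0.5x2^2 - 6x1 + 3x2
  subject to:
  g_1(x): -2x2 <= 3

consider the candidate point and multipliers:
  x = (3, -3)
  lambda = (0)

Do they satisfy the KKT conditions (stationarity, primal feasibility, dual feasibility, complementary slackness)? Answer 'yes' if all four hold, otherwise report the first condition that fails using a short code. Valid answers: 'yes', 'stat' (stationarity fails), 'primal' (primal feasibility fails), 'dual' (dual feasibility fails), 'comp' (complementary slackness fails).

Gradient of f: grad f(x) = Q x + c = (0, 0)
Constraint values g_i(x) = a_i^T x - b_i:
  g_1((3, -3)) = 3
Stationarity residual: grad f(x) + sum_i lambda_i a_i = (0, 0)
  -> stationarity OK
Primal feasibility (all g_i <= 0): FAILS
Dual feasibility (all lambda_i >= 0): OK
Complementary slackness (lambda_i * g_i(x) = 0 for all i): OK

Verdict: the first failing condition is primal_feasibility -> primal.

primal


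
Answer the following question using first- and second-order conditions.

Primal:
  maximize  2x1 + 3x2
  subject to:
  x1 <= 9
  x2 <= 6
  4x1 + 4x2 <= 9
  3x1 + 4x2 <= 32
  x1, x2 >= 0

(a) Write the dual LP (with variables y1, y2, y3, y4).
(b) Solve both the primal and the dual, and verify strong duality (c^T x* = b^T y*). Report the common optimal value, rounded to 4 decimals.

The standard primal-dual pair for 'max c^T x s.t. A x <= b, x >= 0' is:
  Dual:  min b^T y  s.t.  A^T y >= c,  y >= 0.

So the dual LP is:
  minimize  9y1 + 6y2 + 9y3 + 32y4
  subject to:
    y1 + 4y3 + 3y4 >= 2
    y2 + 4y3 + 4y4 >= 3
    y1, y2, y3, y4 >= 0

Solving the primal: x* = (0, 2.25).
  primal value c^T x* = 6.75.
Solving the dual: y* = (0, 0, 0.75, 0).
  dual value b^T y* = 6.75.
Strong duality: c^T x* = b^T y*. Confirmed.

6.75


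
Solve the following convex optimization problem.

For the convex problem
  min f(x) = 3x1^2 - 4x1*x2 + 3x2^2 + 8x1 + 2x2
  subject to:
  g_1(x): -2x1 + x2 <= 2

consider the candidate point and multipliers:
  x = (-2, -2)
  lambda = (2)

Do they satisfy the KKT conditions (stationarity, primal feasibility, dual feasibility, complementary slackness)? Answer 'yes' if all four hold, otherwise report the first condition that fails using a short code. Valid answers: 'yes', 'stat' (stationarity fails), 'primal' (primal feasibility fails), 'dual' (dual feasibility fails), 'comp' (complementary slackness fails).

Gradient of f: grad f(x) = Q x + c = (4, -2)
Constraint values g_i(x) = a_i^T x - b_i:
  g_1((-2, -2)) = 0
Stationarity residual: grad f(x) + sum_i lambda_i a_i = (0, 0)
  -> stationarity OK
Primal feasibility (all g_i <= 0): OK
Dual feasibility (all lambda_i >= 0): OK
Complementary slackness (lambda_i * g_i(x) = 0 for all i): OK

Verdict: yes, KKT holds.

yes


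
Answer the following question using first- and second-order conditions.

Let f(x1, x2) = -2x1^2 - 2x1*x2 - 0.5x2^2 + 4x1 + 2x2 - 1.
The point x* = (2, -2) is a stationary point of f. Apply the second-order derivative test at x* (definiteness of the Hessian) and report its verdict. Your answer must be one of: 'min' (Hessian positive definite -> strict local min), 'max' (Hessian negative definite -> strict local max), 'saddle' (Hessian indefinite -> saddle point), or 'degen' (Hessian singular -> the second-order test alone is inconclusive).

Compute the Hessian H = grad^2 f:
  H = [[-4, -2], [-2, -1]]
Verify stationarity: grad f(x*) = H x* + g = (0, 0).
Eigenvalues of H: -5, 0.
H has a zero eigenvalue (singular; negative semidefinite but not definite), so H is neither positive definite, negative definite, nor indefinite. The second-order test alone is inconclusive -> degen.
(Indeed, f is constant along the null direction of H through x*, so x* is not a strict local extremum.)

degen
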